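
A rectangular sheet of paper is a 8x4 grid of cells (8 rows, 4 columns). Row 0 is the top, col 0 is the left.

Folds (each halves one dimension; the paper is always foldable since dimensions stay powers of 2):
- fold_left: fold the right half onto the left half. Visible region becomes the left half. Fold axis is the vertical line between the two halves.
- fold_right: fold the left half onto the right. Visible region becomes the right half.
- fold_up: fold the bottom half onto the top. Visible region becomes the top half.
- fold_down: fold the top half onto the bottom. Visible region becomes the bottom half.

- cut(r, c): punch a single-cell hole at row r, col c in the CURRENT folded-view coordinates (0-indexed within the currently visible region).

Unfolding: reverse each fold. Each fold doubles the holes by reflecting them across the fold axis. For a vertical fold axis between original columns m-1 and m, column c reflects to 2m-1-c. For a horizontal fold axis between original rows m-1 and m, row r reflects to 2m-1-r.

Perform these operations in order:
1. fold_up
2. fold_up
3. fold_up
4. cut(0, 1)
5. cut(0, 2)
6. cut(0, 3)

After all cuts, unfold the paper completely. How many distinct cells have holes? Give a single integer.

Answer: 24

Derivation:
Op 1 fold_up: fold axis h@4; visible region now rows[0,4) x cols[0,4) = 4x4
Op 2 fold_up: fold axis h@2; visible region now rows[0,2) x cols[0,4) = 2x4
Op 3 fold_up: fold axis h@1; visible region now rows[0,1) x cols[0,4) = 1x4
Op 4 cut(0, 1): punch at orig (0,1); cuts so far [(0, 1)]; region rows[0,1) x cols[0,4) = 1x4
Op 5 cut(0, 2): punch at orig (0,2); cuts so far [(0, 1), (0, 2)]; region rows[0,1) x cols[0,4) = 1x4
Op 6 cut(0, 3): punch at orig (0,3); cuts so far [(0, 1), (0, 2), (0, 3)]; region rows[0,1) x cols[0,4) = 1x4
Unfold 1 (reflect across h@1): 6 holes -> [(0, 1), (0, 2), (0, 3), (1, 1), (1, 2), (1, 3)]
Unfold 2 (reflect across h@2): 12 holes -> [(0, 1), (0, 2), (0, 3), (1, 1), (1, 2), (1, 3), (2, 1), (2, 2), (2, 3), (3, 1), (3, 2), (3, 3)]
Unfold 3 (reflect across h@4): 24 holes -> [(0, 1), (0, 2), (0, 3), (1, 1), (1, 2), (1, 3), (2, 1), (2, 2), (2, 3), (3, 1), (3, 2), (3, 3), (4, 1), (4, 2), (4, 3), (5, 1), (5, 2), (5, 3), (6, 1), (6, 2), (6, 3), (7, 1), (7, 2), (7, 3)]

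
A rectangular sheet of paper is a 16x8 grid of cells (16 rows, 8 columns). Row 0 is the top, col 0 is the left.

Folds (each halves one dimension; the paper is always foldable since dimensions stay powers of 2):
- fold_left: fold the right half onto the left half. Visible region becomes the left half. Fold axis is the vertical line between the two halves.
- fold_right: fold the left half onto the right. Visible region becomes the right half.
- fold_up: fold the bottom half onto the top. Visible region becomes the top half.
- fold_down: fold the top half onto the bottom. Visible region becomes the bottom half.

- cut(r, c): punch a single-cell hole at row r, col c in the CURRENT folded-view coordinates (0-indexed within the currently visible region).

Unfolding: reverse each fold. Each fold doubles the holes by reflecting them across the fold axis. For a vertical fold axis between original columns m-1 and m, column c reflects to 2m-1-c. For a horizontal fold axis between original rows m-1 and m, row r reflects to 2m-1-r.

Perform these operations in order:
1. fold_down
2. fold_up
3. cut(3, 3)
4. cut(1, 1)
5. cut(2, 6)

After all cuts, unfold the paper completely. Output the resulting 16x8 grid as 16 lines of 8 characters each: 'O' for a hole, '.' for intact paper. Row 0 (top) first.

Answer: ........
.O......
......O.
...O....
...O....
......O.
.O......
........
........
.O......
......O.
...O....
...O....
......O.
.O......
........

Derivation:
Op 1 fold_down: fold axis h@8; visible region now rows[8,16) x cols[0,8) = 8x8
Op 2 fold_up: fold axis h@12; visible region now rows[8,12) x cols[0,8) = 4x8
Op 3 cut(3, 3): punch at orig (11,3); cuts so far [(11, 3)]; region rows[8,12) x cols[0,8) = 4x8
Op 4 cut(1, 1): punch at orig (9,1); cuts so far [(9, 1), (11, 3)]; region rows[8,12) x cols[0,8) = 4x8
Op 5 cut(2, 6): punch at orig (10,6); cuts so far [(9, 1), (10, 6), (11, 3)]; region rows[8,12) x cols[0,8) = 4x8
Unfold 1 (reflect across h@12): 6 holes -> [(9, 1), (10, 6), (11, 3), (12, 3), (13, 6), (14, 1)]
Unfold 2 (reflect across h@8): 12 holes -> [(1, 1), (2, 6), (3, 3), (4, 3), (5, 6), (6, 1), (9, 1), (10, 6), (11, 3), (12, 3), (13, 6), (14, 1)]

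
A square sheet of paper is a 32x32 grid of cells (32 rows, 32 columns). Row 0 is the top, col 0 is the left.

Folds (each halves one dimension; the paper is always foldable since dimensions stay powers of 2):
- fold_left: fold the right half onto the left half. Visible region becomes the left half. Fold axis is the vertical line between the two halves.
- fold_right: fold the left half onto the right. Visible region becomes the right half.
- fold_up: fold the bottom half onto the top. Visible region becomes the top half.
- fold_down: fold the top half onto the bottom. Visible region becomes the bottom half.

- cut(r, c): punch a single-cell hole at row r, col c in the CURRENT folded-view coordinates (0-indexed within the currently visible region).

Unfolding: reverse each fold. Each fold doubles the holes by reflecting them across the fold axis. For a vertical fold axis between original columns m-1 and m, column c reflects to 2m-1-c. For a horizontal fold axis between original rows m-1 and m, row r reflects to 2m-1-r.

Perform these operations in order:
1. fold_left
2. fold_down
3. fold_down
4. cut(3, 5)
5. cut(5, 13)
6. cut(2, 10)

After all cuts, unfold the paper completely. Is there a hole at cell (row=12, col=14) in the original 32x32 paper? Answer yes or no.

Answer: no

Derivation:
Op 1 fold_left: fold axis v@16; visible region now rows[0,32) x cols[0,16) = 32x16
Op 2 fold_down: fold axis h@16; visible region now rows[16,32) x cols[0,16) = 16x16
Op 3 fold_down: fold axis h@24; visible region now rows[24,32) x cols[0,16) = 8x16
Op 4 cut(3, 5): punch at orig (27,5); cuts so far [(27, 5)]; region rows[24,32) x cols[0,16) = 8x16
Op 5 cut(5, 13): punch at orig (29,13); cuts so far [(27, 5), (29, 13)]; region rows[24,32) x cols[0,16) = 8x16
Op 6 cut(2, 10): punch at orig (26,10); cuts so far [(26, 10), (27, 5), (29, 13)]; region rows[24,32) x cols[0,16) = 8x16
Unfold 1 (reflect across h@24): 6 holes -> [(18, 13), (20, 5), (21, 10), (26, 10), (27, 5), (29, 13)]
Unfold 2 (reflect across h@16): 12 holes -> [(2, 13), (4, 5), (5, 10), (10, 10), (11, 5), (13, 13), (18, 13), (20, 5), (21, 10), (26, 10), (27, 5), (29, 13)]
Unfold 3 (reflect across v@16): 24 holes -> [(2, 13), (2, 18), (4, 5), (4, 26), (5, 10), (5, 21), (10, 10), (10, 21), (11, 5), (11, 26), (13, 13), (13, 18), (18, 13), (18, 18), (20, 5), (20, 26), (21, 10), (21, 21), (26, 10), (26, 21), (27, 5), (27, 26), (29, 13), (29, 18)]
Holes: [(2, 13), (2, 18), (4, 5), (4, 26), (5, 10), (5, 21), (10, 10), (10, 21), (11, 5), (11, 26), (13, 13), (13, 18), (18, 13), (18, 18), (20, 5), (20, 26), (21, 10), (21, 21), (26, 10), (26, 21), (27, 5), (27, 26), (29, 13), (29, 18)]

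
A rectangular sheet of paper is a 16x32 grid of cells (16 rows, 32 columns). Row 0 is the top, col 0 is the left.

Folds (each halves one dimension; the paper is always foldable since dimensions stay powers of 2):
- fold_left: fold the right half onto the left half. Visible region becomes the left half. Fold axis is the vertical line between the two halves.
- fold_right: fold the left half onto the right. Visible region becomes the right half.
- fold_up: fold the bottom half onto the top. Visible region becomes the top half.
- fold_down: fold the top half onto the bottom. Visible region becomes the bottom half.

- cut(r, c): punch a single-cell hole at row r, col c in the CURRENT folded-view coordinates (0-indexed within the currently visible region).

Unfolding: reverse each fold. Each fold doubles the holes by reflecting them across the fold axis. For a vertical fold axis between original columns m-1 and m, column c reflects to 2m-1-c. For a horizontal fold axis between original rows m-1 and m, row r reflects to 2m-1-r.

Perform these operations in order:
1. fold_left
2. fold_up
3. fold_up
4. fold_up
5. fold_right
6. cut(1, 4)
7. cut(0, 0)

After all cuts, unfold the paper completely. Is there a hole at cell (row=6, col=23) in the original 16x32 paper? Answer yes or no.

Op 1 fold_left: fold axis v@16; visible region now rows[0,16) x cols[0,16) = 16x16
Op 2 fold_up: fold axis h@8; visible region now rows[0,8) x cols[0,16) = 8x16
Op 3 fold_up: fold axis h@4; visible region now rows[0,4) x cols[0,16) = 4x16
Op 4 fold_up: fold axis h@2; visible region now rows[0,2) x cols[0,16) = 2x16
Op 5 fold_right: fold axis v@8; visible region now rows[0,2) x cols[8,16) = 2x8
Op 6 cut(1, 4): punch at orig (1,12); cuts so far [(1, 12)]; region rows[0,2) x cols[8,16) = 2x8
Op 7 cut(0, 0): punch at orig (0,8); cuts so far [(0, 8), (1, 12)]; region rows[0,2) x cols[8,16) = 2x8
Unfold 1 (reflect across v@8): 4 holes -> [(0, 7), (0, 8), (1, 3), (1, 12)]
Unfold 2 (reflect across h@2): 8 holes -> [(0, 7), (0, 8), (1, 3), (1, 12), (2, 3), (2, 12), (3, 7), (3, 8)]
Unfold 3 (reflect across h@4): 16 holes -> [(0, 7), (0, 8), (1, 3), (1, 12), (2, 3), (2, 12), (3, 7), (3, 8), (4, 7), (4, 8), (5, 3), (5, 12), (6, 3), (6, 12), (7, 7), (7, 8)]
Unfold 4 (reflect across h@8): 32 holes -> [(0, 7), (0, 8), (1, 3), (1, 12), (2, 3), (2, 12), (3, 7), (3, 8), (4, 7), (4, 8), (5, 3), (5, 12), (6, 3), (6, 12), (7, 7), (7, 8), (8, 7), (8, 8), (9, 3), (9, 12), (10, 3), (10, 12), (11, 7), (11, 8), (12, 7), (12, 8), (13, 3), (13, 12), (14, 3), (14, 12), (15, 7), (15, 8)]
Unfold 5 (reflect across v@16): 64 holes -> [(0, 7), (0, 8), (0, 23), (0, 24), (1, 3), (1, 12), (1, 19), (1, 28), (2, 3), (2, 12), (2, 19), (2, 28), (3, 7), (3, 8), (3, 23), (3, 24), (4, 7), (4, 8), (4, 23), (4, 24), (5, 3), (5, 12), (5, 19), (5, 28), (6, 3), (6, 12), (6, 19), (6, 28), (7, 7), (7, 8), (7, 23), (7, 24), (8, 7), (8, 8), (8, 23), (8, 24), (9, 3), (9, 12), (9, 19), (9, 28), (10, 3), (10, 12), (10, 19), (10, 28), (11, 7), (11, 8), (11, 23), (11, 24), (12, 7), (12, 8), (12, 23), (12, 24), (13, 3), (13, 12), (13, 19), (13, 28), (14, 3), (14, 12), (14, 19), (14, 28), (15, 7), (15, 8), (15, 23), (15, 24)]
Holes: [(0, 7), (0, 8), (0, 23), (0, 24), (1, 3), (1, 12), (1, 19), (1, 28), (2, 3), (2, 12), (2, 19), (2, 28), (3, 7), (3, 8), (3, 23), (3, 24), (4, 7), (4, 8), (4, 23), (4, 24), (5, 3), (5, 12), (5, 19), (5, 28), (6, 3), (6, 12), (6, 19), (6, 28), (7, 7), (7, 8), (7, 23), (7, 24), (8, 7), (8, 8), (8, 23), (8, 24), (9, 3), (9, 12), (9, 19), (9, 28), (10, 3), (10, 12), (10, 19), (10, 28), (11, 7), (11, 8), (11, 23), (11, 24), (12, 7), (12, 8), (12, 23), (12, 24), (13, 3), (13, 12), (13, 19), (13, 28), (14, 3), (14, 12), (14, 19), (14, 28), (15, 7), (15, 8), (15, 23), (15, 24)]

Answer: no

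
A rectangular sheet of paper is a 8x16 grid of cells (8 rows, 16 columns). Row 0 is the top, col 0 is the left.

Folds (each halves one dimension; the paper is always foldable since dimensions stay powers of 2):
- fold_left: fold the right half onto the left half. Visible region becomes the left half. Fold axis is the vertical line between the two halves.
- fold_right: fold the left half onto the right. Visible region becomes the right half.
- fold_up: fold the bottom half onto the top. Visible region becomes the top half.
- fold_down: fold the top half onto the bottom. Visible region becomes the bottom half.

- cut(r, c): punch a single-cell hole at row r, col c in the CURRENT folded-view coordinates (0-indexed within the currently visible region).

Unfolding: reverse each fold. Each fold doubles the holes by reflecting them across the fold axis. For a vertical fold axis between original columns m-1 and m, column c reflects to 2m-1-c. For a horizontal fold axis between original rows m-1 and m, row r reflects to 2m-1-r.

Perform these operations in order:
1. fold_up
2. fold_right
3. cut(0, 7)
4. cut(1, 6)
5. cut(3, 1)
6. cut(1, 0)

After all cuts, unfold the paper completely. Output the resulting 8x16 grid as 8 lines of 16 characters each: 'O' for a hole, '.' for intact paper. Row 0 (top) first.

Op 1 fold_up: fold axis h@4; visible region now rows[0,4) x cols[0,16) = 4x16
Op 2 fold_right: fold axis v@8; visible region now rows[0,4) x cols[8,16) = 4x8
Op 3 cut(0, 7): punch at orig (0,15); cuts so far [(0, 15)]; region rows[0,4) x cols[8,16) = 4x8
Op 4 cut(1, 6): punch at orig (1,14); cuts so far [(0, 15), (1, 14)]; region rows[0,4) x cols[8,16) = 4x8
Op 5 cut(3, 1): punch at orig (3,9); cuts so far [(0, 15), (1, 14), (3, 9)]; region rows[0,4) x cols[8,16) = 4x8
Op 6 cut(1, 0): punch at orig (1,8); cuts so far [(0, 15), (1, 8), (1, 14), (3, 9)]; region rows[0,4) x cols[8,16) = 4x8
Unfold 1 (reflect across v@8): 8 holes -> [(0, 0), (0, 15), (1, 1), (1, 7), (1, 8), (1, 14), (3, 6), (3, 9)]
Unfold 2 (reflect across h@4): 16 holes -> [(0, 0), (0, 15), (1, 1), (1, 7), (1, 8), (1, 14), (3, 6), (3, 9), (4, 6), (4, 9), (6, 1), (6, 7), (6, 8), (6, 14), (7, 0), (7, 15)]

Answer: O..............O
.O.....OO.....O.
................
......O..O......
......O..O......
................
.O.....OO.....O.
O..............O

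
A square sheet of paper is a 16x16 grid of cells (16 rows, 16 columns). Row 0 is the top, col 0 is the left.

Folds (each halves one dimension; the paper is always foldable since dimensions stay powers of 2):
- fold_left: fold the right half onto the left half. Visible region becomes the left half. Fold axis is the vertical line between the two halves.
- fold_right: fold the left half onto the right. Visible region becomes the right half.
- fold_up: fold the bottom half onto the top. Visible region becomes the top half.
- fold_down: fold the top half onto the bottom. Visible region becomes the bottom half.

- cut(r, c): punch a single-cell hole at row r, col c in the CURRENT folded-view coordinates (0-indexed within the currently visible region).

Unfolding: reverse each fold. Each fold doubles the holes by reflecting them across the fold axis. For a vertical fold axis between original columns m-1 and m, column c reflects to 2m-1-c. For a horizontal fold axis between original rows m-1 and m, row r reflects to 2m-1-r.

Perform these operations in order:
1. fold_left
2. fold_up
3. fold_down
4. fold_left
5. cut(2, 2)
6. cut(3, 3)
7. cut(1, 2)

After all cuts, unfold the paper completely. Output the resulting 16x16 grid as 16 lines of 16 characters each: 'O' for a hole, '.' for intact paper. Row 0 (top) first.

Answer: ...OO......OO...
..O..O....O..O..
..O..O....O..O..
................
................
..O..O....O..O..
..O..O....O..O..
...OO......OO...
...OO......OO...
..O..O....O..O..
..O..O....O..O..
................
................
..O..O....O..O..
..O..O....O..O..
...OO......OO...

Derivation:
Op 1 fold_left: fold axis v@8; visible region now rows[0,16) x cols[0,8) = 16x8
Op 2 fold_up: fold axis h@8; visible region now rows[0,8) x cols[0,8) = 8x8
Op 3 fold_down: fold axis h@4; visible region now rows[4,8) x cols[0,8) = 4x8
Op 4 fold_left: fold axis v@4; visible region now rows[4,8) x cols[0,4) = 4x4
Op 5 cut(2, 2): punch at orig (6,2); cuts so far [(6, 2)]; region rows[4,8) x cols[0,4) = 4x4
Op 6 cut(3, 3): punch at orig (7,3); cuts so far [(6, 2), (7, 3)]; region rows[4,8) x cols[0,4) = 4x4
Op 7 cut(1, 2): punch at orig (5,2); cuts so far [(5, 2), (6, 2), (7, 3)]; region rows[4,8) x cols[0,4) = 4x4
Unfold 1 (reflect across v@4): 6 holes -> [(5, 2), (5, 5), (6, 2), (6, 5), (7, 3), (7, 4)]
Unfold 2 (reflect across h@4): 12 holes -> [(0, 3), (0, 4), (1, 2), (1, 5), (2, 2), (2, 5), (5, 2), (5, 5), (6, 2), (6, 5), (7, 3), (7, 4)]
Unfold 3 (reflect across h@8): 24 holes -> [(0, 3), (0, 4), (1, 2), (1, 5), (2, 2), (2, 5), (5, 2), (5, 5), (6, 2), (6, 5), (7, 3), (7, 4), (8, 3), (8, 4), (9, 2), (9, 5), (10, 2), (10, 5), (13, 2), (13, 5), (14, 2), (14, 5), (15, 3), (15, 4)]
Unfold 4 (reflect across v@8): 48 holes -> [(0, 3), (0, 4), (0, 11), (0, 12), (1, 2), (1, 5), (1, 10), (1, 13), (2, 2), (2, 5), (2, 10), (2, 13), (5, 2), (5, 5), (5, 10), (5, 13), (6, 2), (6, 5), (6, 10), (6, 13), (7, 3), (7, 4), (7, 11), (7, 12), (8, 3), (8, 4), (8, 11), (8, 12), (9, 2), (9, 5), (9, 10), (9, 13), (10, 2), (10, 5), (10, 10), (10, 13), (13, 2), (13, 5), (13, 10), (13, 13), (14, 2), (14, 5), (14, 10), (14, 13), (15, 3), (15, 4), (15, 11), (15, 12)]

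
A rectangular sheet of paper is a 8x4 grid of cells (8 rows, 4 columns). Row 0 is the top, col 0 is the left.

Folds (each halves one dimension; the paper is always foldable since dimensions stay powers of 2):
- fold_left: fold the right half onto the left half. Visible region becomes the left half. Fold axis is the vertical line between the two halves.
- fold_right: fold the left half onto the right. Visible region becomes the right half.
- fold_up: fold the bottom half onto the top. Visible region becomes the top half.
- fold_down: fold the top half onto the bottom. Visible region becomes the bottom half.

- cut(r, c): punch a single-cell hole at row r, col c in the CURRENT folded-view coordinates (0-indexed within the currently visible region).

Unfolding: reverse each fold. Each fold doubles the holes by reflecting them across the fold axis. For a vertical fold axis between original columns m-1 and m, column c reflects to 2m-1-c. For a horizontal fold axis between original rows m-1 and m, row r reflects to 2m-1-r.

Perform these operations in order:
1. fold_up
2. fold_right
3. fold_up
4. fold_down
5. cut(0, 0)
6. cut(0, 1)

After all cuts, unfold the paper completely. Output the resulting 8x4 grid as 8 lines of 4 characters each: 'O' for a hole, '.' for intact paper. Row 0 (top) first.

Op 1 fold_up: fold axis h@4; visible region now rows[0,4) x cols[0,4) = 4x4
Op 2 fold_right: fold axis v@2; visible region now rows[0,4) x cols[2,4) = 4x2
Op 3 fold_up: fold axis h@2; visible region now rows[0,2) x cols[2,4) = 2x2
Op 4 fold_down: fold axis h@1; visible region now rows[1,2) x cols[2,4) = 1x2
Op 5 cut(0, 0): punch at orig (1,2); cuts so far [(1, 2)]; region rows[1,2) x cols[2,4) = 1x2
Op 6 cut(0, 1): punch at orig (1,3); cuts so far [(1, 2), (1, 3)]; region rows[1,2) x cols[2,4) = 1x2
Unfold 1 (reflect across h@1): 4 holes -> [(0, 2), (0, 3), (1, 2), (1, 3)]
Unfold 2 (reflect across h@2): 8 holes -> [(0, 2), (0, 3), (1, 2), (1, 3), (2, 2), (2, 3), (3, 2), (3, 3)]
Unfold 3 (reflect across v@2): 16 holes -> [(0, 0), (0, 1), (0, 2), (0, 3), (1, 0), (1, 1), (1, 2), (1, 3), (2, 0), (2, 1), (2, 2), (2, 3), (3, 0), (3, 1), (3, 2), (3, 3)]
Unfold 4 (reflect across h@4): 32 holes -> [(0, 0), (0, 1), (0, 2), (0, 3), (1, 0), (1, 1), (1, 2), (1, 3), (2, 0), (2, 1), (2, 2), (2, 3), (3, 0), (3, 1), (3, 2), (3, 3), (4, 0), (4, 1), (4, 2), (4, 3), (5, 0), (5, 1), (5, 2), (5, 3), (6, 0), (6, 1), (6, 2), (6, 3), (7, 0), (7, 1), (7, 2), (7, 3)]

Answer: OOOO
OOOO
OOOO
OOOO
OOOO
OOOO
OOOO
OOOO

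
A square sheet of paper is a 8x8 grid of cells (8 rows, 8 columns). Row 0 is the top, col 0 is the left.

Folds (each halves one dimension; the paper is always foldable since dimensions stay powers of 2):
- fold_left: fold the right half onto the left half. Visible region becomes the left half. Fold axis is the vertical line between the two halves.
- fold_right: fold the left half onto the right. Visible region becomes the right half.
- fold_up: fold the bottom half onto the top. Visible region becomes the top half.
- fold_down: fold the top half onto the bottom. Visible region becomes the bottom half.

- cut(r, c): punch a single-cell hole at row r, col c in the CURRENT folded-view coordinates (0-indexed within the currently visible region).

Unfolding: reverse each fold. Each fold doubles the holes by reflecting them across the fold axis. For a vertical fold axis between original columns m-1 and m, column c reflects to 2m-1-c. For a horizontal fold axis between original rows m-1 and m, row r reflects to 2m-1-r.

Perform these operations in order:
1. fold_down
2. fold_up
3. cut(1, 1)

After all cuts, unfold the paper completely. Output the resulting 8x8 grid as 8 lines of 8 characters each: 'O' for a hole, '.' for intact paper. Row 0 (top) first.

Answer: ........
.O......
.O......
........
........
.O......
.O......
........

Derivation:
Op 1 fold_down: fold axis h@4; visible region now rows[4,8) x cols[0,8) = 4x8
Op 2 fold_up: fold axis h@6; visible region now rows[4,6) x cols[0,8) = 2x8
Op 3 cut(1, 1): punch at orig (5,1); cuts so far [(5, 1)]; region rows[4,6) x cols[0,8) = 2x8
Unfold 1 (reflect across h@6): 2 holes -> [(5, 1), (6, 1)]
Unfold 2 (reflect across h@4): 4 holes -> [(1, 1), (2, 1), (5, 1), (6, 1)]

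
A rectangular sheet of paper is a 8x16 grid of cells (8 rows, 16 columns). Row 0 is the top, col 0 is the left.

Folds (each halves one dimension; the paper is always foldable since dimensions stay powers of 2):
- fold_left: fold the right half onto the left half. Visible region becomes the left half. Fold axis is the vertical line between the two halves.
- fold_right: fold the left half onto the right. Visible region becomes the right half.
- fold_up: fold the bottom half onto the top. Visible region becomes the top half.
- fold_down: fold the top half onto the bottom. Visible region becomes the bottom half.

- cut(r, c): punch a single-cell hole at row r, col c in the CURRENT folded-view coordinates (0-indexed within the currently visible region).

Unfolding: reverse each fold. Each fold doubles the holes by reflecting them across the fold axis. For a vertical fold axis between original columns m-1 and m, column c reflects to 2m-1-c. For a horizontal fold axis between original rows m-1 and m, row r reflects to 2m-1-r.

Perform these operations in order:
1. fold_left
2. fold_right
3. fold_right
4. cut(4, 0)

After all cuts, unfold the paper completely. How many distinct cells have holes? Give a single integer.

Op 1 fold_left: fold axis v@8; visible region now rows[0,8) x cols[0,8) = 8x8
Op 2 fold_right: fold axis v@4; visible region now rows[0,8) x cols[4,8) = 8x4
Op 3 fold_right: fold axis v@6; visible region now rows[0,8) x cols[6,8) = 8x2
Op 4 cut(4, 0): punch at orig (4,6); cuts so far [(4, 6)]; region rows[0,8) x cols[6,8) = 8x2
Unfold 1 (reflect across v@6): 2 holes -> [(4, 5), (4, 6)]
Unfold 2 (reflect across v@4): 4 holes -> [(4, 1), (4, 2), (4, 5), (4, 6)]
Unfold 3 (reflect across v@8): 8 holes -> [(4, 1), (4, 2), (4, 5), (4, 6), (4, 9), (4, 10), (4, 13), (4, 14)]

Answer: 8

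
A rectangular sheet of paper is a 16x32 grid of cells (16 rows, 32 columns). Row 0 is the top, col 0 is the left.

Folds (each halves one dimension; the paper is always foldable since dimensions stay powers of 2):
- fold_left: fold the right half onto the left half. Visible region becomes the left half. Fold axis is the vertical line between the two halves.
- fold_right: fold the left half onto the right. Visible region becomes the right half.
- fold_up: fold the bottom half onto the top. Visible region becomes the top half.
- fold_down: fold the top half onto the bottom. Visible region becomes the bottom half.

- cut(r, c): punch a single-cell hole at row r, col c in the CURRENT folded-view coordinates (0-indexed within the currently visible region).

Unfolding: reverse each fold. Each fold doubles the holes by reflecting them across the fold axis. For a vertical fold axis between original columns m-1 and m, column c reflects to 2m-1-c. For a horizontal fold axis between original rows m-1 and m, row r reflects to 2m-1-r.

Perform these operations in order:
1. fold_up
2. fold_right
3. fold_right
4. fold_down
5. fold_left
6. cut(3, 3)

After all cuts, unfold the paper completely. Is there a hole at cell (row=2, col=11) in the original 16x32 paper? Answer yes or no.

Answer: no

Derivation:
Op 1 fold_up: fold axis h@8; visible region now rows[0,8) x cols[0,32) = 8x32
Op 2 fold_right: fold axis v@16; visible region now rows[0,8) x cols[16,32) = 8x16
Op 3 fold_right: fold axis v@24; visible region now rows[0,8) x cols[24,32) = 8x8
Op 4 fold_down: fold axis h@4; visible region now rows[4,8) x cols[24,32) = 4x8
Op 5 fold_left: fold axis v@28; visible region now rows[4,8) x cols[24,28) = 4x4
Op 6 cut(3, 3): punch at orig (7,27); cuts so far [(7, 27)]; region rows[4,8) x cols[24,28) = 4x4
Unfold 1 (reflect across v@28): 2 holes -> [(7, 27), (7, 28)]
Unfold 2 (reflect across h@4): 4 holes -> [(0, 27), (0, 28), (7, 27), (7, 28)]
Unfold 3 (reflect across v@24): 8 holes -> [(0, 19), (0, 20), (0, 27), (0, 28), (7, 19), (7, 20), (7, 27), (7, 28)]
Unfold 4 (reflect across v@16): 16 holes -> [(0, 3), (0, 4), (0, 11), (0, 12), (0, 19), (0, 20), (0, 27), (0, 28), (7, 3), (7, 4), (7, 11), (7, 12), (7, 19), (7, 20), (7, 27), (7, 28)]
Unfold 5 (reflect across h@8): 32 holes -> [(0, 3), (0, 4), (0, 11), (0, 12), (0, 19), (0, 20), (0, 27), (0, 28), (7, 3), (7, 4), (7, 11), (7, 12), (7, 19), (7, 20), (7, 27), (7, 28), (8, 3), (8, 4), (8, 11), (8, 12), (8, 19), (8, 20), (8, 27), (8, 28), (15, 3), (15, 4), (15, 11), (15, 12), (15, 19), (15, 20), (15, 27), (15, 28)]
Holes: [(0, 3), (0, 4), (0, 11), (0, 12), (0, 19), (0, 20), (0, 27), (0, 28), (7, 3), (7, 4), (7, 11), (7, 12), (7, 19), (7, 20), (7, 27), (7, 28), (8, 3), (8, 4), (8, 11), (8, 12), (8, 19), (8, 20), (8, 27), (8, 28), (15, 3), (15, 4), (15, 11), (15, 12), (15, 19), (15, 20), (15, 27), (15, 28)]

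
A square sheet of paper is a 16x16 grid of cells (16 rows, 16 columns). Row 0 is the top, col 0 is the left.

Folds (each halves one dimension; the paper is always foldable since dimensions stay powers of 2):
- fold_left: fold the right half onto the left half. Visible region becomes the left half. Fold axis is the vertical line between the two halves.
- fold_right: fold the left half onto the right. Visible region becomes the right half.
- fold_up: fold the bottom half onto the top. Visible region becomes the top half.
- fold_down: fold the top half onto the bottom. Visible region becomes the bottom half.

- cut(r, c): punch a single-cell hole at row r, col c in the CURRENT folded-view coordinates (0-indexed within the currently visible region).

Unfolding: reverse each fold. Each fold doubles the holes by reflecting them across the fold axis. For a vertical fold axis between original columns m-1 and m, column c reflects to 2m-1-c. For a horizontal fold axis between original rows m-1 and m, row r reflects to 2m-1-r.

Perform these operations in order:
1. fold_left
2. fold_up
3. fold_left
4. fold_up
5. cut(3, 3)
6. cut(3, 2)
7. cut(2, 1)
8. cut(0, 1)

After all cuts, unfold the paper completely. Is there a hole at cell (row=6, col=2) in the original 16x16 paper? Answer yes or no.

Answer: no

Derivation:
Op 1 fold_left: fold axis v@8; visible region now rows[0,16) x cols[0,8) = 16x8
Op 2 fold_up: fold axis h@8; visible region now rows[0,8) x cols[0,8) = 8x8
Op 3 fold_left: fold axis v@4; visible region now rows[0,8) x cols[0,4) = 8x4
Op 4 fold_up: fold axis h@4; visible region now rows[0,4) x cols[0,4) = 4x4
Op 5 cut(3, 3): punch at orig (3,3); cuts so far [(3, 3)]; region rows[0,4) x cols[0,4) = 4x4
Op 6 cut(3, 2): punch at orig (3,2); cuts so far [(3, 2), (3, 3)]; region rows[0,4) x cols[0,4) = 4x4
Op 7 cut(2, 1): punch at orig (2,1); cuts so far [(2, 1), (3, 2), (3, 3)]; region rows[0,4) x cols[0,4) = 4x4
Op 8 cut(0, 1): punch at orig (0,1); cuts so far [(0, 1), (2, 1), (3, 2), (3, 3)]; region rows[0,4) x cols[0,4) = 4x4
Unfold 1 (reflect across h@4): 8 holes -> [(0, 1), (2, 1), (3, 2), (3, 3), (4, 2), (4, 3), (5, 1), (7, 1)]
Unfold 2 (reflect across v@4): 16 holes -> [(0, 1), (0, 6), (2, 1), (2, 6), (3, 2), (3, 3), (3, 4), (3, 5), (4, 2), (4, 3), (4, 4), (4, 5), (5, 1), (5, 6), (7, 1), (7, 6)]
Unfold 3 (reflect across h@8): 32 holes -> [(0, 1), (0, 6), (2, 1), (2, 6), (3, 2), (3, 3), (3, 4), (3, 5), (4, 2), (4, 3), (4, 4), (4, 5), (5, 1), (5, 6), (7, 1), (7, 6), (8, 1), (8, 6), (10, 1), (10, 6), (11, 2), (11, 3), (11, 4), (11, 5), (12, 2), (12, 3), (12, 4), (12, 5), (13, 1), (13, 6), (15, 1), (15, 6)]
Unfold 4 (reflect across v@8): 64 holes -> [(0, 1), (0, 6), (0, 9), (0, 14), (2, 1), (2, 6), (2, 9), (2, 14), (3, 2), (3, 3), (3, 4), (3, 5), (3, 10), (3, 11), (3, 12), (3, 13), (4, 2), (4, 3), (4, 4), (4, 5), (4, 10), (4, 11), (4, 12), (4, 13), (5, 1), (5, 6), (5, 9), (5, 14), (7, 1), (7, 6), (7, 9), (7, 14), (8, 1), (8, 6), (8, 9), (8, 14), (10, 1), (10, 6), (10, 9), (10, 14), (11, 2), (11, 3), (11, 4), (11, 5), (11, 10), (11, 11), (11, 12), (11, 13), (12, 2), (12, 3), (12, 4), (12, 5), (12, 10), (12, 11), (12, 12), (12, 13), (13, 1), (13, 6), (13, 9), (13, 14), (15, 1), (15, 6), (15, 9), (15, 14)]
Holes: [(0, 1), (0, 6), (0, 9), (0, 14), (2, 1), (2, 6), (2, 9), (2, 14), (3, 2), (3, 3), (3, 4), (3, 5), (3, 10), (3, 11), (3, 12), (3, 13), (4, 2), (4, 3), (4, 4), (4, 5), (4, 10), (4, 11), (4, 12), (4, 13), (5, 1), (5, 6), (5, 9), (5, 14), (7, 1), (7, 6), (7, 9), (7, 14), (8, 1), (8, 6), (8, 9), (8, 14), (10, 1), (10, 6), (10, 9), (10, 14), (11, 2), (11, 3), (11, 4), (11, 5), (11, 10), (11, 11), (11, 12), (11, 13), (12, 2), (12, 3), (12, 4), (12, 5), (12, 10), (12, 11), (12, 12), (12, 13), (13, 1), (13, 6), (13, 9), (13, 14), (15, 1), (15, 6), (15, 9), (15, 14)]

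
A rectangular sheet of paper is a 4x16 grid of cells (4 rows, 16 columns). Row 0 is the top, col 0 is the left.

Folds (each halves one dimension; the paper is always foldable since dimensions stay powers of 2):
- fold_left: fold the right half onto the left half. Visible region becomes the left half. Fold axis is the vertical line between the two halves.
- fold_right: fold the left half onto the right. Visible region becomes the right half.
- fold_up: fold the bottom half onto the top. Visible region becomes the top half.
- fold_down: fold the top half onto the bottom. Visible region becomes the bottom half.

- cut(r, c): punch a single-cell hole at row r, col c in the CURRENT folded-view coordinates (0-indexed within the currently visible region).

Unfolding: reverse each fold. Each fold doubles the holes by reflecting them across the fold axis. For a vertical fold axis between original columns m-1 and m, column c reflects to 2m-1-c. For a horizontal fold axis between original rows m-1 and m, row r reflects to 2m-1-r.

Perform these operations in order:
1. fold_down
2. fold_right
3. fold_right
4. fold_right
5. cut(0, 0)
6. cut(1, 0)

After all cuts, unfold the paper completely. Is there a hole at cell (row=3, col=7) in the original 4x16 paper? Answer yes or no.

Op 1 fold_down: fold axis h@2; visible region now rows[2,4) x cols[0,16) = 2x16
Op 2 fold_right: fold axis v@8; visible region now rows[2,4) x cols[8,16) = 2x8
Op 3 fold_right: fold axis v@12; visible region now rows[2,4) x cols[12,16) = 2x4
Op 4 fold_right: fold axis v@14; visible region now rows[2,4) x cols[14,16) = 2x2
Op 5 cut(0, 0): punch at orig (2,14); cuts so far [(2, 14)]; region rows[2,4) x cols[14,16) = 2x2
Op 6 cut(1, 0): punch at orig (3,14); cuts so far [(2, 14), (3, 14)]; region rows[2,4) x cols[14,16) = 2x2
Unfold 1 (reflect across v@14): 4 holes -> [(2, 13), (2, 14), (3, 13), (3, 14)]
Unfold 2 (reflect across v@12): 8 holes -> [(2, 9), (2, 10), (2, 13), (2, 14), (3, 9), (3, 10), (3, 13), (3, 14)]
Unfold 3 (reflect across v@8): 16 holes -> [(2, 1), (2, 2), (2, 5), (2, 6), (2, 9), (2, 10), (2, 13), (2, 14), (3, 1), (3, 2), (3, 5), (3, 6), (3, 9), (3, 10), (3, 13), (3, 14)]
Unfold 4 (reflect across h@2): 32 holes -> [(0, 1), (0, 2), (0, 5), (0, 6), (0, 9), (0, 10), (0, 13), (0, 14), (1, 1), (1, 2), (1, 5), (1, 6), (1, 9), (1, 10), (1, 13), (1, 14), (2, 1), (2, 2), (2, 5), (2, 6), (2, 9), (2, 10), (2, 13), (2, 14), (3, 1), (3, 2), (3, 5), (3, 6), (3, 9), (3, 10), (3, 13), (3, 14)]
Holes: [(0, 1), (0, 2), (0, 5), (0, 6), (0, 9), (0, 10), (0, 13), (0, 14), (1, 1), (1, 2), (1, 5), (1, 6), (1, 9), (1, 10), (1, 13), (1, 14), (2, 1), (2, 2), (2, 5), (2, 6), (2, 9), (2, 10), (2, 13), (2, 14), (3, 1), (3, 2), (3, 5), (3, 6), (3, 9), (3, 10), (3, 13), (3, 14)]

Answer: no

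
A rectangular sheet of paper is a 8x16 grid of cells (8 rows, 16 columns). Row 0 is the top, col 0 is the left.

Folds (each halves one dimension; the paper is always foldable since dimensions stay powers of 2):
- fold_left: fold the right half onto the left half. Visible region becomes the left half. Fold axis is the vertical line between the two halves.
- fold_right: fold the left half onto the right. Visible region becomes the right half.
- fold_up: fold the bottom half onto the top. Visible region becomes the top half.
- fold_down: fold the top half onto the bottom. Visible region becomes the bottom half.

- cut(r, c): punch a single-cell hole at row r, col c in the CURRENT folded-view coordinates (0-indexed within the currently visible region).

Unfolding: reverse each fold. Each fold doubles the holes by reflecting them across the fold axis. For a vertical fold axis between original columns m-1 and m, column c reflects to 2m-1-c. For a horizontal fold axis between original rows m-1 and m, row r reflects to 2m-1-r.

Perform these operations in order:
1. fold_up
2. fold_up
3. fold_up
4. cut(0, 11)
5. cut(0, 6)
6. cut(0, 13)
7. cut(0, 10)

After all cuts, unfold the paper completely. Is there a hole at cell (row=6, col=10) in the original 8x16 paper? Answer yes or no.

Answer: yes

Derivation:
Op 1 fold_up: fold axis h@4; visible region now rows[0,4) x cols[0,16) = 4x16
Op 2 fold_up: fold axis h@2; visible region now rows[0,2) x cols[0,16) = 2x16
Op 3 fold_up: fold axis h@1; visible region now rows[0,1) x cols[0,16) = 1x16
Op 4 cut(0, 11): punch at orig (0,11); cuts so far [(0, 11)]; region rows[0,1) x cols[0,16) = 1x16
Op 5 cut(0, 6): punch at orig (0,6); cuts so far [(0, 6), (0, 11)]; region rows[0,1) x cols[0,16) = 1x16
Op 6 cut(0, 13): punch at orig (0,13); cuts so far [(0, 6), (0, 11), (0, 13)]; region rows[0,1) x cols[0,16) = 1x16
Op 7 cut(0, 10): punch at orig (0,10); cuts so far [(0, 6), (0, 10), (0, 11), (0, 13)]; region rows[0,1) x cols[0,16) = 1x16
Unfold 1 (reflect across h@1): 8 holes -> [(0, 6), (0, 10), (0, 11), (0, 13), (1, 6), (1, 10), (1, 11), (1, 13)]
Unfold 2 (reflect across h@2): 16 holes -> [(0, 6), (0, 10), (0, 11), (0, 13), (1, 6), (1, 10), (1, 11), (1, 13), (2, 6), (2, 10), (2, 11), (2, 13), (3, 6), (3, 10), (3, 11), (3, 13)]
Unfold 3 (reflect across h@4): 32 holes -> [(0, 6), (0, 10), (0, 11), (0, 13), (1, 6), (1, 10), (1, 11), (1, 13), (2, 6), (2, 10), (2, 11), (2, 13), (3, 6), (3, 10), (3, 11), (3, 13), (4, 6), (4, 10), (4, 11), (4, 13), (5, 6), (5, 10), (5, 11), (5, 13), (6, 6), (6, 10), (6, 11), (6, 13), (7, 6), (7, 10), (7, 11), (7, 13)]
Holes: [(0, 6), (0, 10), (0, 11), (0, 13), (1, 6), (1, 10), (1, 11), (1, 13), (2, 6), (2, 10), (2, 11), (2, 13), (3, 6), (3, 10), (3, 11), (3, 13), (4, 6), (4, 10), (4, 11), (4, 13), (5, 6), (5, 10), (5, 11), (5, 13), (6, 6), (6, 10), (6, 11), (6, 13), (7, 6), (7, 10), (7, 11), (7, 13)]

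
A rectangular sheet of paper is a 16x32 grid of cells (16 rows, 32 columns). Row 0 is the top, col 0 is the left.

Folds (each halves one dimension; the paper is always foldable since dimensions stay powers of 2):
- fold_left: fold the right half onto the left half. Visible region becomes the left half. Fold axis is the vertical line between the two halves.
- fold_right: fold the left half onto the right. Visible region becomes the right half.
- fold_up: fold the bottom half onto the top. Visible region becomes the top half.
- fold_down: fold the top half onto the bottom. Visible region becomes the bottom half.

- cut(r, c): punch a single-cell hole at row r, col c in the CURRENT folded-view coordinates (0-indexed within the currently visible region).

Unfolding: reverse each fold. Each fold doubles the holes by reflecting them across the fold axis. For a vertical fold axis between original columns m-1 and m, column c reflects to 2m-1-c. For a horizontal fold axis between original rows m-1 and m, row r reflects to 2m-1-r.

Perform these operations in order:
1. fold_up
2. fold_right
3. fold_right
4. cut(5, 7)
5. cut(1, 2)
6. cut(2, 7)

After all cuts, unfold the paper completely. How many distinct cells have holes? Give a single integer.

Answer: 24

Derivation:
Op 1 fold_up: fold axis h@8; visible region now rows[0,8) x cols[0,32) = 8x32
Op 2 fold_right: fold axis v@16; visible region now rows[0,8) x cols[16,32) = 8x16
Op 3 fold_right: fold axis v@24; visible region now rows[0,8) x cols[24,32) = 8x8
Op 4 cut(5, 7): punch at orig (5,31); cuts so far [(5, 31)]; region rows[0,8) x cols[24,32) = 8x8
Op 5 cut(1, 2): punch at orig (1,26); cuts so far [(1, 26), (5, 31)]; region rows[0,8) x cols[24,32) = 8x8
Op 6 cut(2, 7): punch at orig (2,31); cuts so far [(1, 26), (2, 31), (5, 31)]; region rows[0,8) x cols[24,32) = 8x8
Unfold 1 (reflect across v@24): 6 holes -> [(1, 21), (1, 26), (2, 16), (2, 31), (5, 16), (5, 31)]
Unfold 2 (reflect across v@16): 12 holes -> [(1, 5), (1, 10), (1, 21), (1, 26), (2, 0), (2, 15), (2, 16), (2, 31), (5, 0), (5, 15), (5, 16), (5, 31)]
Unfold 3 (reflect across h@8): 24 holes -> [(1, 5), (1, 10), (1, 21), (1, 26), (2, 0), (2, 15), (2, 16), (2, 31), (5, 0), (5, 15), (5, 16), (5, 31), (10, 0), (10, 15), (10, 16), (10, 31), (13, 0), (13, 15), (13, 16), (13, 31), (14, 5), (14, 10), (14, 21), (14, 26)]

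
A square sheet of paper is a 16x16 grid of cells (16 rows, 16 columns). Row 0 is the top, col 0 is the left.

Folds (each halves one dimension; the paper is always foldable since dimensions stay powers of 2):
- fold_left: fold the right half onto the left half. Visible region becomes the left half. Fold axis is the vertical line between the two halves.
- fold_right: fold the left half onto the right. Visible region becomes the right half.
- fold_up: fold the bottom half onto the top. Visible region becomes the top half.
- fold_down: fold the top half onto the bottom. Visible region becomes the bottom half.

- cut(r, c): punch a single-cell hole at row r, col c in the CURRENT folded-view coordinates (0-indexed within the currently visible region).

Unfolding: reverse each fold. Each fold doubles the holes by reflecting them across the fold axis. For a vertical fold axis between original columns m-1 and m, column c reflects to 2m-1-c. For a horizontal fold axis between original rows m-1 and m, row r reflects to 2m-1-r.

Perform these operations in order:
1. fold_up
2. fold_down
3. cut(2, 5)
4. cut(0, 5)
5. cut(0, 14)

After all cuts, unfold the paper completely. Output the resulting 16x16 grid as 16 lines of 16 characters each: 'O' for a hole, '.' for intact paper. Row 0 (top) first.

Answer: ................
.....O..........
................
.....O........O.
.....O........O.
................
.....O..........
................
................
.....O..........
................
.....O........O.
.....O........O.
................
.....O..........
................

Derivation:
Op 1 fold_up: fold axis h@8; visible region now rows[0,8) x cols[0,16) = 8x16
Op 2 fold_down: fold axis h@4; visible region now rows[4,8) x cols[0,16) = 4x16
Op 3 cut(2, 5): punch at orig (6,5); cuts so far [(6, 5)]; region rows[4,8) x cols[0,16) = 4x16
Op 4 cut(0, 5): punch at orig (4,5); cuts so far [(4, 5), (6, 5)]; region rows[4,8) x cols[0,16) = 4x16
Op 5 cut(0, 14): punch at orig (4,14); cuts so far [(4, 5), (4, 14), (6, 5)]; region rows[4,8) x cols[0,16) = 4x16
Unfold 1 (reflect across h@4): 6 holes -> [(1, 5), (3, 5), (3, 14), (4, 5), (4, 14), (6, 5)]
Unfold 2 (reflect across h@8): 12 holes -> [(1, 5), (3, 5), (3, 14), (4, 5), (4, 14), (6, 5), (9, 5), (11, 5), (11, 14), (12, 5), (12, 14), (14, 5)]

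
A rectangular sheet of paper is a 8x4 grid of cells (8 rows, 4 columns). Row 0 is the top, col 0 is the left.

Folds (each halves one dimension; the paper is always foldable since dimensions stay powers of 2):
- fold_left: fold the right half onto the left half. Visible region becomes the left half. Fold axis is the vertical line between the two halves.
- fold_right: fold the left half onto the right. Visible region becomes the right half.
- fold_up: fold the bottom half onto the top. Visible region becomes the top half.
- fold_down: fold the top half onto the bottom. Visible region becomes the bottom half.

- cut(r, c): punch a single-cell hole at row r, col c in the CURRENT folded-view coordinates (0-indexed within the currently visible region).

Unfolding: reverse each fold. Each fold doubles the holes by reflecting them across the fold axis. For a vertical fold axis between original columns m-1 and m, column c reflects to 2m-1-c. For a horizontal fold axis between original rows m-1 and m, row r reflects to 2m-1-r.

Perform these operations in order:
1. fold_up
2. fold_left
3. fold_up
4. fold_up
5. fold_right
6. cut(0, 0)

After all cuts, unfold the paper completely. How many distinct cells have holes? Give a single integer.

Op 1 fold_up: fold axis h@4; visible region now rows[0,4) x cols[0,4) = 4x4
Op 2 fold_left: fold axis v@2; visible region now rows[0,4) x cols[0,2) = 4x2
Op 3 fold_up: fold axis h@2; visible region now rows[0,2) x cols[0,2) = 2x2
Op 4 fold_up: fold axis h@1; visible region now rows[0,1) x cols[0,2) = 1x2
Op 5 fold_right: fold axis v@1; visible region now rows[0,1) x cols[1,2) = 1x1
Op 6 cut(0, 0): punch at orig (0,1); cuts so far [(0, 1)]; region rows[0,1) x cols[1,2) = 1x1
Unfold 1 (reflect across v@1): 2 holes -> [(0, 0), (0, 1)]
Unfold 2 (reflect across h@1): 4 holes -> [(0, 0), (0, 1), (1, 0), (1, 1)]
Unfold 3 (reflect across h@2): 8 holes -> [(0, 0), (0, 1), (1, 0), (1, 1), (2, 0), (2, 1), (3, 0), (3, 1)]
Unfold 4 (reflect across v@2): 16 holes -> [(0, 0), (0, 1), (0, 2), (0, 3), (1, 0), (1, 1), (1, 2), (1, 3), (2, 0), (2, 1), (2, 2), (2, 3), (3, 0), (3, 1), (3, 2), (3, 3)]
Unfold 5 (reflect across h@4): 32 holes -> [(0, 0), (0, 1), (0, 2), (0, 3), (1, 0), (1, 1), (1, 2), (1, 3), (2, 0), (2, 1), (2, 2), (2, 3), (3, 0), (3, 1), (3, 2), (3, 3), (4, 0), (4, 1), (4, 2), (4, 3), (5, 0), (5, 1), (5, 2), (5, 3), (6, 0), (6, 1), (6, 2), (6, 3), (7, 0), (7, 1), (7, 2), (7, 3)]

Answer: 32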